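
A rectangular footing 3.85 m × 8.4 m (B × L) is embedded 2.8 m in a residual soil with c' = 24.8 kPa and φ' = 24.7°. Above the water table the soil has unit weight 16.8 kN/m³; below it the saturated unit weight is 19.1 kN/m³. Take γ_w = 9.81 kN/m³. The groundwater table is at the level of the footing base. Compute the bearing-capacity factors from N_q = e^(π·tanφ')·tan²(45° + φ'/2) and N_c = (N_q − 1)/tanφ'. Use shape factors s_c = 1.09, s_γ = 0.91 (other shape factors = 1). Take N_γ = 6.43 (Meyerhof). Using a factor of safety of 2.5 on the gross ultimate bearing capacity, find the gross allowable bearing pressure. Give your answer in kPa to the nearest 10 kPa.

N_q = e^(π·tan24.7°)·tan²(57.35°) = 10.33; N_c = (N_q − 1)/tanφ' = 20.29.
Effective surcharge at the founding depth q = γ·D_f = 16.8 × 2.8 = 47.04 kPa.
The water table coincides with the base, so in the self-weight term γ → γ' = 9.29 kN/m³.
q_ult = c·N_c·s_c + q·N_q + 0.5·γ·B·N_γ·s_γ
     = 24.8 × 20.288 × 1.09 + 47.04 × 10.331 + 0.5 × 9.29 × 3.85 × 6.43 × 0.91
     = 548.42 + 485.99 + 104.64 = 1139 kPa.
q_all = 1139 / 2.5 = 455.62 kPa.

q_all ≈ 460 kPa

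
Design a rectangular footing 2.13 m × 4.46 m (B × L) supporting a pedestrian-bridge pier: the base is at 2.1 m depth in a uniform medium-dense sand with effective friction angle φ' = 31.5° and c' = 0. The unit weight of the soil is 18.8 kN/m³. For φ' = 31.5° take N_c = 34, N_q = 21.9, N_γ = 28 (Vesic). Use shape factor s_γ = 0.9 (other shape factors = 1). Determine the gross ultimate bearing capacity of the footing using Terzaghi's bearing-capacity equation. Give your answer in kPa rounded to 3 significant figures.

q_ult ≈ 1370 kPa

q = γ·D_f = 18.8 × 2.1 = 39.48 kPa.
q·N_q = 39.48 × 21.9 = 864.61 kPa
0.5·γ·B·N_γ·s_γ = 0.5 × 18.8 × 2.13 × 28 × 0.9 = 504.55 kPa
q_ult = 864.61 + 504.55 = 1369.2 kPa.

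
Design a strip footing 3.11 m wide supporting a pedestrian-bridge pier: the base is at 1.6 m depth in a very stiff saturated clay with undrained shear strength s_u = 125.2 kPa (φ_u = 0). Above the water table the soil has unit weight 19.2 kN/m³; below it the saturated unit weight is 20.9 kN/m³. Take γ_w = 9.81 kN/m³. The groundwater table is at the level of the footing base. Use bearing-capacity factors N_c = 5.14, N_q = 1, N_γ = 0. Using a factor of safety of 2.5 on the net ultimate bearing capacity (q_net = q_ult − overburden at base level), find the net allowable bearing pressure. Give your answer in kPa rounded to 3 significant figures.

Overburden at base level: q = 19.2 × 1.6 = 30.72 kPa.
Cohesion term c·N_c = 125.2 × 5.14 = 643.53 kPa; surcharge term q·N_q = 30.72 × 1 = 30.72 kPa.
q_ult = 643.53 + 30.72 = 674.25 kPa.
q_net = 674.25 − 30.72 = 643.53 kPa.
q_all(net) = 643.53 / 2.5 = 257.41 kPa.

q_all(net) ≈ 257 kPa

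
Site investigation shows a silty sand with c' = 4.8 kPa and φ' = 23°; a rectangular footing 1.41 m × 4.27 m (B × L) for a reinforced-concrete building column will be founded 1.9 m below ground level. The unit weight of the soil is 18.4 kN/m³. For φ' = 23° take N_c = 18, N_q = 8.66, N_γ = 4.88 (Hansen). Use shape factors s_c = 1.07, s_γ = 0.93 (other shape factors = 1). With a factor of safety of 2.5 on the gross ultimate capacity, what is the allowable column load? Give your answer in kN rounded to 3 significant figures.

P_all ≈ 1090 kN

Effective surcharge at the founding depth q = γ·D_f = 18.4 × 1.9 = 34.96 kPa.
q_ult = c·N_c·s_c + q·N_q + 0.5·γ·B·N_γ·s_γ
     = 4.8 × 18 × 1.07 + 34.96 × 8.66 + 0.5 × 18.4 × 1.41 × 4.88 × 0.93
     = 92.448 + 302.75 + 58.872 = 454.07 kPa.
Gross allowable pressure q_all = 454.07 / 2.5 = 181.63 kPa.
Footing area = 6.0207 m², so allowable column load = 181.63 × 6.0207 = 1093.5 kN.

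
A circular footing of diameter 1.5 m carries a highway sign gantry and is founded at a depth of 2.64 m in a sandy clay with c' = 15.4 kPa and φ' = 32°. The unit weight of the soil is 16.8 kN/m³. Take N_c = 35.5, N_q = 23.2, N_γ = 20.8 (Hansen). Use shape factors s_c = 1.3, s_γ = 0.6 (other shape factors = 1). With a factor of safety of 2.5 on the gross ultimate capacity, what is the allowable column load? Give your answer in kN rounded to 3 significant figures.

P_all ≈ 1340 kN

Effective surcharge at the founding depth q = γ·D_f = 16.8 × 2.64 = 44.352 kPa.
q_ult = c·N_c·s_c + q·N_q + 0.5·γ·B·N_γ·s_γ
     = 15.4 × 35.5 × 1.3 + 44.352 × 23.2 + 0.5 × 16.8 × 1.5 × 20.8 × 0.6
     = 710.71 + 1029 + 157.25 = 1896.9 kPa.
Gross allowable pressure q_all = 1896.9 / 2.5 = 758.77 kPa.
Footing area = 1.7671 m², so allowable column load = 758.77 × 1.7671 = 1340.8 kN.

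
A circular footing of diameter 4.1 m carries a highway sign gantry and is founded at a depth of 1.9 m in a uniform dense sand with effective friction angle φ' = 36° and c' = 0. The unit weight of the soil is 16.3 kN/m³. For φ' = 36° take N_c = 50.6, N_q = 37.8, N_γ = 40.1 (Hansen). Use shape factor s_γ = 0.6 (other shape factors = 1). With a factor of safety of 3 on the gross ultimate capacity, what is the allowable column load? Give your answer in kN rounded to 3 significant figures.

P_all ≈ 8690 kN

q = γ·D_f = 16.3 × 1.9 = 30.97 kPa.
q·N_q = 30.97 × 37.8 = 1170.7 kPa
0.5·γ·B·N_γ·s_γ = 0.5 × 16.3 × 4.1 × 40.1 × 0.6 = 803.96 kPa
q_ult = 1170.7 + 803.96 = 1974.6 kPa.
Gross allowable pressure q_all = 1974.6 / 3 = 658.21 kPa.
Footing area = 13.2025 m², so allowable column load = 658.21 × 13.2025 = 8690 kN.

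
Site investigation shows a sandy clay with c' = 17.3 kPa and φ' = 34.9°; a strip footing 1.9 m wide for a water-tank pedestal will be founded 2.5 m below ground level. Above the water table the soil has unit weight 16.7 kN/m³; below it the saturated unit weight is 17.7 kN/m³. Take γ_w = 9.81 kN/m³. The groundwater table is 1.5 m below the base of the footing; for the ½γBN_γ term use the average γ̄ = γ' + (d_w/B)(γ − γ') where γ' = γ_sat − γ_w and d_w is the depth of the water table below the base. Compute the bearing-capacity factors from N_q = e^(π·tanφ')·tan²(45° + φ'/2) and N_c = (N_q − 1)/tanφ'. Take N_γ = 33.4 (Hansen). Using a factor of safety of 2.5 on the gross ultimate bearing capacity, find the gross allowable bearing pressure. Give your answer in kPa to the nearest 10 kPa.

q_all ≈ 1050 kPa

N_q = e^(π·tan34.9°)·tan²(62.45°) = 32.89; N_c = (N_q − 1)/tanφ' = 45.71.
Effective surcharge at the founding depth q = γ·D_f = 16.7 × 2.5 = 41.75 kPa.
With d_w = 1.5 m < B, γ̄ = 7.89 + (1.5/1.9) × (16.7 − 7.89) = 14.845 kN/m³.
q_ult = c·N_c + q·N_q + 0.5·γ·B·N_γ
     = 17.3 × 45.706 + 41.75 × 32.885 + 0.5 × 14.845 × 1.9 × 33.4
     = 790.72 + 1373 + 471.04 = 2634.7 kPa.
q_all = 2634.7 / 2.5 = 1053.9 kPa.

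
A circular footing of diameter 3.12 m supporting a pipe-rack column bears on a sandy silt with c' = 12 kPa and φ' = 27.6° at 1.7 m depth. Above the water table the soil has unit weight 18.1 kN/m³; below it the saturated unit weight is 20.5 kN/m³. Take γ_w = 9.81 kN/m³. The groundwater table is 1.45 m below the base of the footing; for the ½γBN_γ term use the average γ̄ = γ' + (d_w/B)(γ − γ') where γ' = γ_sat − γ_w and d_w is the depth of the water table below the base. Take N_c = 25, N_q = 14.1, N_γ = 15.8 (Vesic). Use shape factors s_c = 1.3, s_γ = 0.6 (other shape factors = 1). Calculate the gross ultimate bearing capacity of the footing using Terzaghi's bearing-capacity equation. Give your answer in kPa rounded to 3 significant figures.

Effective surcharge at the founding depth q = γ·D_f = 18.1 × 1.7 = 30.77 kPa.
With d_w = 1.45 m < B, γ̄ = 10.69 + (1.45/3.12) × (18.1 − 10.69) = 14.134 kN/m³.
q_ult = c·N_c·s_c + q·N_q + 0.5·γ·B·N_γ·s_γ
     = 12 × 25 × 1.3 + 30.77 × 14.1 + 0.5 × 14.134 × 3.12 × 15.8 × 0.6
     = 390 + 433.86 + 209.02 = 1032.9 kPa.

q_ult ≈ 1030 kPa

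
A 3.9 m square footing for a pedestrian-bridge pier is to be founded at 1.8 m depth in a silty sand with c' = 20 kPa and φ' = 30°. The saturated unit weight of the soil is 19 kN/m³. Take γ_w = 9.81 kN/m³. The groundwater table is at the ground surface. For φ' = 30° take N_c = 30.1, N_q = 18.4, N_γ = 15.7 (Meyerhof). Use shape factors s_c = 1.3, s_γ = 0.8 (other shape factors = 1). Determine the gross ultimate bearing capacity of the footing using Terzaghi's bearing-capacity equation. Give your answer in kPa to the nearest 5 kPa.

Water table at ground surface, so effective unit weight γ' = 19 − 9.81 = 9.19 kN/m³ is used throughout; overburden q = 9.19 × 1.8 = 16.542 kPa; the same γ' applies in the ½γBN_γ term.
Cohesion term c·N_c·s_c = 20 × 30.1 × 1.3 = 782.6 kPa; surcharge term q·N_q = 16.542 × 18.4 = 304.37 kPa; self-weight term 0.5·γ·B·N_γ·s_γ = 0.5 × 9.19 × 3.9 × 15.7 × 0.8 = 225.08 kPa.
q_ult = 782.6 + 304.37 + 225.08 = 1312.1 kPa.

q_ult ≈ 1310 kPa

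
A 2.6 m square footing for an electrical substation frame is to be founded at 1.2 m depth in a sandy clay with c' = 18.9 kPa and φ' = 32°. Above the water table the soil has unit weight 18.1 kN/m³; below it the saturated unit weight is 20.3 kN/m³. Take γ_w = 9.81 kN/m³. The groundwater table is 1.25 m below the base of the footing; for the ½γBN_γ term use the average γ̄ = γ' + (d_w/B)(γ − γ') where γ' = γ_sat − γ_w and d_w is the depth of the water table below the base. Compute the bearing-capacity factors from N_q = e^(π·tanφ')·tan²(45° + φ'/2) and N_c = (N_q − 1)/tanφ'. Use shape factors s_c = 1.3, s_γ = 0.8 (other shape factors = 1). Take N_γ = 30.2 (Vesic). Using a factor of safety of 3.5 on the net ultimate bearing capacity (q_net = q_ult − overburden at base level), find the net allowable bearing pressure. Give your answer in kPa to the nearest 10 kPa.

N_q = e^(π·tan32°)·tan²(61°) = 23.18; N_c = (N_q − 1)/tanφ' = 35.49.
Effective surcharge at the founding depth q = γ·D_f = 18.1 × 1.2 = 21.72 kPa.
With d_w = 1.25 m < B, γ̄ = 10.49 + (1.25/2.6) × (18.1 − 10.49) = 14.149 kN/m³.
q_ult = c·N_c·s_c + q·N_q + 0.5·γ·B·N_γ·s_γ
     = 18.9 × 35.49 × 1.3 + 21.72 × 23.177 + 0.5 × 14.149 × 2.6 × 30.2 × 0.8
     = 872 + 503.4 + 444.38 = 1819.8 kPa.
q_net = 1819.8 − 21.72 = 1798.1 kPa.
q_all(net) = 1798.1 / 3.5 = 513.73 kPa.

q_all(net) ≈ 510 kPa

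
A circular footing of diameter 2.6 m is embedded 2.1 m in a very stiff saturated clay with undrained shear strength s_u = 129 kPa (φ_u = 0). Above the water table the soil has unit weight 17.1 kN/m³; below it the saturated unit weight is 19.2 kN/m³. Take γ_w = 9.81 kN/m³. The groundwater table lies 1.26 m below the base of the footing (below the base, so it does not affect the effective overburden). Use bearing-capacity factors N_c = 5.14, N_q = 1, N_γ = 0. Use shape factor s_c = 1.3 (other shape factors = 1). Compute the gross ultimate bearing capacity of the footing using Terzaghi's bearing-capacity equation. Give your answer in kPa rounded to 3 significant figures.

Overburden at base level: q = 17.1 × 2.1 = 35.91 kPa.
Cohesion term c·N_c·s_c = 129 × 5.14 × 1.3 = 861.98 kPa; surcharge term q·N_q = 35.91 × 1 = 35.91 kPa.
q_ult = 861.98 + 35.91 = 897.89 kPa.

q_ult ≈ 898 kPa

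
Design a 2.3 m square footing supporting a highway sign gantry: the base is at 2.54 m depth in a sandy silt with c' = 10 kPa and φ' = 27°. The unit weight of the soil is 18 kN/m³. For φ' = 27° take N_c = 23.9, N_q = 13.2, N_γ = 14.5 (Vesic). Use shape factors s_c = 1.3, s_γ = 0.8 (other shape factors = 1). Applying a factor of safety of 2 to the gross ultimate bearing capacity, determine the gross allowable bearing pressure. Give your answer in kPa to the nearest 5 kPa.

q_all ≈ 575 kPa

Overburden at base level: q = 18 × 2.54 = 45.72 kPa.
Cohesion term c·N_c·s_c = 10 × 23.9 × 1.3 = 310.7 kPa; surcharge term q·N_q = 45.72 × 13.2 = 603.5 kPa; self-weight term 0.5·γ·B·N_γ·s_γ = 0.5 × 18 × 2.3 × 14.5 × 0.8 = 240.12 kPa.
q_ult = 310.7 + 603.5 + 240.12 = 1154.3 kPa.
q_all = q_ult / FS = 1154.3 / 2 = 577.16 kPa.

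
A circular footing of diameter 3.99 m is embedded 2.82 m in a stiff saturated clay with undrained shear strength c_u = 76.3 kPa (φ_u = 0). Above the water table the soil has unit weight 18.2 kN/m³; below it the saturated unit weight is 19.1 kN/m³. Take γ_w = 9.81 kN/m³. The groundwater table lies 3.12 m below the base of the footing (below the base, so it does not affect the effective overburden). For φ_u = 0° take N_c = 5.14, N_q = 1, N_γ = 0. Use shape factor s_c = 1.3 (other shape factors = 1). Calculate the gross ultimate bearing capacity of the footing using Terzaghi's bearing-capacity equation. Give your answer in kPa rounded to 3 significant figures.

q_ult ≈ 561 kPa

Effective surcharge at the founding depth q = γ·D_f = 18.2 × 2.82 = 51.324 kPa.
q_ult = c·N_c·s_c + q·N_q
     = 76.3 × 5.14 × 1.3 + 51.324 × 1
     = 509.84 + 51.324 = 561.16 kPa.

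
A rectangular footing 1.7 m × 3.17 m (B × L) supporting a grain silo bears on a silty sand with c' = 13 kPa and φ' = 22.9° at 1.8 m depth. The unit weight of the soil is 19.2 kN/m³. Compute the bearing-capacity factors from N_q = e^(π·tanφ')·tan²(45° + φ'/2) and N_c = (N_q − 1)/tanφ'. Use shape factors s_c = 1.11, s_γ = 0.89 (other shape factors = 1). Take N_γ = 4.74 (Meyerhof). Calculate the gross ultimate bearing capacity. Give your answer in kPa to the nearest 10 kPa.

q_ult ≈ 620 kPa

tan22.9° = 0.4224, so N_q = e^(π×0.4224)·tan²(56.45°) = 3.77 × 2.274 = 8.57.
N_c = (8.57 − 1)/tan22.9° = 17.93.
Effective surcharge at the founding depth q = γ·D_f = 19.2 × 1.8 = 34.56 kPa.
q_ult = c·N_c·s_c + q·N_q + 0.5·γ·B·N_γ·s_γ
     = 13 × 17.927 × 1.11 + 34.56 × 8.5728 + 0.5 × 19.2 × 1.7 × 4.74 × 0.89
     = 258.69 + 296.28 + 68.848 = 623.82 kPa.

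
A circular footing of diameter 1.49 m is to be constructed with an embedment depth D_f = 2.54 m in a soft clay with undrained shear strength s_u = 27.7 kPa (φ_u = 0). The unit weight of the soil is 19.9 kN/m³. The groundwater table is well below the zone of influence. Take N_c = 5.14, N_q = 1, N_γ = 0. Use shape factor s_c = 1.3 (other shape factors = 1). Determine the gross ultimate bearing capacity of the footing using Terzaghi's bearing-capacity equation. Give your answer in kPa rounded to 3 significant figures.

q_ult ≈ 236 kPa

Effective surcharge at the founding depth q = γ·D_f = 19.9 × 2.54 = 50.546 kPa.
q_ult = c·N_c·s_c + q·N_q
     = 27.7 × 5.14 × 1.3 + 50.546 × 1
     = 185.09 + 50.546 = 235.64 kPa.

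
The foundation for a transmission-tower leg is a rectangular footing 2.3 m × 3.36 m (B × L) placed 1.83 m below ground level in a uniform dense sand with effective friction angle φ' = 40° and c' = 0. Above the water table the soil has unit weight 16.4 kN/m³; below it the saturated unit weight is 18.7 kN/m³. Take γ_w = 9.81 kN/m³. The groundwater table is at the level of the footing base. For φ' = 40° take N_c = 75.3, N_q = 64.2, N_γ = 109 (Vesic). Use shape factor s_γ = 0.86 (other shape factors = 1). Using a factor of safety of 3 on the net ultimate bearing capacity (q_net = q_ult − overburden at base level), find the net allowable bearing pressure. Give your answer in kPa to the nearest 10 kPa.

q_all(net) ≈ 950 kPa

Effective surcharge at the founding depth q = γ·D_f = 16.4 × 1.83 = 30.012 kPa.
The water table coincides with the base, so in the self-weight term γ → γ' = 8.89 kN/m³.
q_ult = q·N_q + 0.5·γ·B·N_γ·s_γ
     = 30.012 × 64.2 + 0.5 × 8.89 × 2.3 × 109 × 0.86
     = 1926.8 + 958.35 = 2885.1 kPa.
q_net = 2885.1 − 30.012 = 2855.1 kPa.
q_all(net) = 2855.1 / 3 = 951.7 kPa.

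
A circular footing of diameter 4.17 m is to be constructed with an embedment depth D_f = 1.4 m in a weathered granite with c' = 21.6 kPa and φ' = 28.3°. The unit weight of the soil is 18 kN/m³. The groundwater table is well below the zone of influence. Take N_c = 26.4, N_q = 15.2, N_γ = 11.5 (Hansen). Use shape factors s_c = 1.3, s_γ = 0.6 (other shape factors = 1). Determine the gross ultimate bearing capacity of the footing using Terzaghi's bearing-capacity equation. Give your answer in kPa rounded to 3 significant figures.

Overburden at base level: q = 18 × 1.4 = 25.2 kPa.
Cohesion term c·N_c·s_c = 21.6 × 26.4 × 1.3 = 741.31 kPa; surcharge term q·N_q = 25.2 × 15.2 = 383.04 kPa; self-weight term 0.5·γ·B·N_γ·s_γ = 0.5 × 18 × 4.17 × 11.5 × 0.6 = 258.96 kPa.
q_ult = 741.31 + 383.04 + 258.96 = 1383.3 kPa.

q_ult ≈ 1380 kPa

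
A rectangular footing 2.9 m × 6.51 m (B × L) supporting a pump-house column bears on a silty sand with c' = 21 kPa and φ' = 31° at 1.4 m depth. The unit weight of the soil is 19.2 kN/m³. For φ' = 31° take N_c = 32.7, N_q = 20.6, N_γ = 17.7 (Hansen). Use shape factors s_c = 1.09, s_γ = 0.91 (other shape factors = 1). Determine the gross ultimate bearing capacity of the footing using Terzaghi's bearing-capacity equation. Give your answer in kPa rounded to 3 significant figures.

Overburden at base level: q = 19.2 × 1.4 = 26.88 kPa.
Cohesion term c·N_c·s_c = 21 × 32.7 × 1.09 = 748.5 kPa; surcharge term q·N_q = 26.88 × 20.6 = 553.73 kPa; self-weight term 0.5·γ·B·N_γ·s_γ = 0.5 × 19.2 × 2.9 × 17.7 × 0.91 = 448.42 kPa.
q_ult = 748.5 + 553.73 + 448.42 = 1750.6 kPa.

q_ult ≈ 1750 kPa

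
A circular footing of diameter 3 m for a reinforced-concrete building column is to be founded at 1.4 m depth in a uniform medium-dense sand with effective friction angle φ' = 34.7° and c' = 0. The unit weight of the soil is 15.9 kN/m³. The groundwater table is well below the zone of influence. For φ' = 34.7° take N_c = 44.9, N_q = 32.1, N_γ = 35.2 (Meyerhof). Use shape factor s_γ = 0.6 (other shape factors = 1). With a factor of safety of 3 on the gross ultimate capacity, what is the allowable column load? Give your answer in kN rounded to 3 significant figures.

P_all ≈ 2870 kN

Effective surcharge at the founding depth q = γ·D_f = 15.9 × 1.4 = 22.26 kPa.
q_ult = q·N_q + 0.5·γ·B·N_γ·s_γ
     = 22.26 × 32.1 + 0.5 × 15.9 × 3 × 35.2 × 0.6
     = 714.55 + 503.71 = 1218.3 kPa.
Gross allowable pressure q_all = 1218.3 / 3 = 406.09 kPa.
Footing area = 7.0686 m², so allowable column load = 406.09 × 7.0686 = 2870.5 kN.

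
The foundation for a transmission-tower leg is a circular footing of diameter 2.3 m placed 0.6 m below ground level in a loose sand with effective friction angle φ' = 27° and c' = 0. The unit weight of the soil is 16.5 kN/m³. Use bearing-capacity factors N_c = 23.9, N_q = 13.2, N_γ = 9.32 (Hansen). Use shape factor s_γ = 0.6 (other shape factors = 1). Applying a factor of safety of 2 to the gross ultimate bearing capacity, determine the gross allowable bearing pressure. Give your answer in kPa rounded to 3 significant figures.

Overburden at base level: q = 16.5 × 0.6 = 9.9 kPa.
Surcharge term q·N_q = 9.9 × 13.2 = 130.68 kPa; self-weight term 0.5·γ·B·N_γ·s_γ = 0.5 × 16.5 × 2.3 × 9.32 × 0.6 = 106.11 kPa.
q_ult = 130.68 + 106.11 = 236.79 kPa.
q_all = q_ult / FS = 236.79 / 2 = 118.39 kPa.

q_all ≈ 118 kPa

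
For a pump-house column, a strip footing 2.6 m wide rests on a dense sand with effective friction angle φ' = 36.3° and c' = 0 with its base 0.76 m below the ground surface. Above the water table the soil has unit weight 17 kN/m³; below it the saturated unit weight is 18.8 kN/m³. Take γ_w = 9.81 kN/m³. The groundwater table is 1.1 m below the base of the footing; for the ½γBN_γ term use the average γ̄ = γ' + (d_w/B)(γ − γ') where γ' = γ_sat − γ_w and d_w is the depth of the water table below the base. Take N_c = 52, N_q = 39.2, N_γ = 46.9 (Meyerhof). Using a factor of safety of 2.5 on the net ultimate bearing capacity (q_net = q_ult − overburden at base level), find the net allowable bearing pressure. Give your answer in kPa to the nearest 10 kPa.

Effective surcharge at the founding depth q = γ·D_f = 17 × 0.76 = 12.92 kPa.
With d_w = 1.1 m < B, γ̄ = 8.99 + (1.1/2.6) × (17 − 8.99) = 12.379 kN/m³.
q_ult = q·N_q + 0.5·γ·B·N_γ
     = 12.92 × 39.2 + 0.5 × 12.379 × 2.6 × 46.9
     = 506.46 + 754.74 = 1261.2 kPa.
q_net = 1261.2 − 12.92 = 1248.3 kPa.
q_all(net) = 1248.3 / 2.5 = 499.31 kPa.

q_all(net) ≈ 500 kPa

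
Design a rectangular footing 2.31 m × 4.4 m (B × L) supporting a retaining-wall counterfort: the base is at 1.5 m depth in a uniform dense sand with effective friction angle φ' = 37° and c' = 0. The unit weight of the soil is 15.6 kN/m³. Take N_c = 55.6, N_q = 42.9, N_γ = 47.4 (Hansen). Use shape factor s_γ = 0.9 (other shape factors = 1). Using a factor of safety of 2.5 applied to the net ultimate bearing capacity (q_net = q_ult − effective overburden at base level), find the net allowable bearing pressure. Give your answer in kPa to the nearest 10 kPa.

q = γ·D_f = 15.6 × 1.5 = 23.4 kPa.
q·N_q = 23.4 × 42.9 = 1003.9 kPa
0.5·γ·B·N_γ·s_γ = 0.5 × 15.6 × 2.31 × 47.4 × 0.9 = 768.65 kPa
q_ult = 1003.9 + 768.65 = 1772.5 kPa.
Net ultimate: q_net = 1772.5 − 23.4 = 1749.1 kPa.
q_all(net) = 1749.1 / 2.5 = 699.64 kPa.

q_all(net) ≈ 700 kPa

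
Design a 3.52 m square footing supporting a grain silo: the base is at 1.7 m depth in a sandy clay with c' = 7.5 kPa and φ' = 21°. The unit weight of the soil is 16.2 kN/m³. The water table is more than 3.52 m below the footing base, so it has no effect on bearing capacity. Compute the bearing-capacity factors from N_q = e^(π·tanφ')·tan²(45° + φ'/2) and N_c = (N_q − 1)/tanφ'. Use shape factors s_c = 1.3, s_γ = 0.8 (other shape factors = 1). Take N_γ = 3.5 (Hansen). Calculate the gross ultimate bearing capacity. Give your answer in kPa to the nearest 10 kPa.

tan21° = 0.3839, so N_q = e^(π×0.3839)·tan²(55.5°) = 3.34 × 2.117 = 7.07.
N_c = (7.07 − 1)/tan21° = 15.81.
q = γ·D_f = 16.2 × 1.7 = 27.54 kPa.
c·N_c·s_c = 7.5 × 15.815 × 1.3 = 154.2 kPa
q·N_q = 27.54 × 7.0708 = 194.73 kPa
0.5·γ·B·N_γ·s_γ = 0.5 × 16.2 × 3.52 × 3.5 × 0.8 = 79.834 kPa
q_ult = 154.2 + 194.73 + 79.834 = 428.76 kPa.

q_ult ≈ 430 kPa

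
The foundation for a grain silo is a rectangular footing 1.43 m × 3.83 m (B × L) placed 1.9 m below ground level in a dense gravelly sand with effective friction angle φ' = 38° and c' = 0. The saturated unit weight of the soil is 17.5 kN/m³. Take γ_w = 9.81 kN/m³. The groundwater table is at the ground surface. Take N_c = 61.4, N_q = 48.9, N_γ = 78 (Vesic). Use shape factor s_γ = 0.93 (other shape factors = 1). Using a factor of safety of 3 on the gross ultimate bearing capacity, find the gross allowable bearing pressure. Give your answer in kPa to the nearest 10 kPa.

q_all ≈ 370 kPa

With the water table at the surface the whole profile is submerged: γ' = 17.5 − 9.81 = 7.69 kN/m³, so q = γ'·D_f = 14.611 kPa; the same γ' applies in the ½γBN_γ term.
q_ult = q·N_q + 0.5·γ·B·N_γ·s_γ
     = 14.611 × 48.9 + 0.5 × 7.69 × 1.43 × 78 × 0.93
     = 714.48 + 398.85 = 1113.3 kPa.
q_all = 1113.3 / 3 = 371.11 kPa.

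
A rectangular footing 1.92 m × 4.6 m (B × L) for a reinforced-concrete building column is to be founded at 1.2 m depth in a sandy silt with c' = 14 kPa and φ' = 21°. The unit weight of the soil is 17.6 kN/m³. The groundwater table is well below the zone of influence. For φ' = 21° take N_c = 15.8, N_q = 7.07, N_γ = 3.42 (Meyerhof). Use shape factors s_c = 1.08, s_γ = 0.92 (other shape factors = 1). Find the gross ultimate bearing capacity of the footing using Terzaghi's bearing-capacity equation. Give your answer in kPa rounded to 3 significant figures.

Overburden at base level: q = 17.6 × 1.2 = 21.12 kPa.
Cohesion term c·N_c·s_c = 14 × 15.8 × 1.08 = 238.9 kPa; surcharge term q·N_q = 21.12 × 7.07 = 149.32 kPa; self-weight term 0.5·γ·B·N_γ·s_γ = 0.5 × 17.6 × 1.92 × 3.42 × 0.92 = 53.162 kPa.
q_ult = 238.9 + 149.32 + 53.162 = 441.38 kPa.

q_ult ≈ 441 kPa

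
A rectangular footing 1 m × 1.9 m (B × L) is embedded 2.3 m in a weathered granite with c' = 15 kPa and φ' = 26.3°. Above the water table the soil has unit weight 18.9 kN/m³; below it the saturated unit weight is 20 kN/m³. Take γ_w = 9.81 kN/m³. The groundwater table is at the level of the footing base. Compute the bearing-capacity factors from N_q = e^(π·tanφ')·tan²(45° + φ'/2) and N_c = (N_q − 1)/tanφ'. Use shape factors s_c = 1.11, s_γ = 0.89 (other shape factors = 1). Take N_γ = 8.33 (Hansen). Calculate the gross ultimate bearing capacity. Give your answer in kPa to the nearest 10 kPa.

tan26.3° = 0.4942, so N_q = e^(π×0.4942)·tan²(58.15°) = 4.724 × 2.591 = 12.24.
N_c = (12.24 − 1)/tan26.3° = 22.74.
q = γ·D_f = 18.9 × 2.3 = 43.47 kPa.
For the ½γBN_γ term take γ' = 20 − 9.81 = 10.19 kN/m³ (soil below base is submerged).
c·N_c·s_c = 15 × 22.744 × 1.11 = 378.68 kPa
q·N_q = 43.47 × 12.241 = 532.1 kPa
0.5·γ·B·N_γ·s_γ = 0.5 × 10.19 × 1 × 8.33 × 0.89 = 37.773 kPa
q_ult = 378.68 + 532.1 + 37.773 = 948.56 kPa.

q_ult ≈ 950 kPa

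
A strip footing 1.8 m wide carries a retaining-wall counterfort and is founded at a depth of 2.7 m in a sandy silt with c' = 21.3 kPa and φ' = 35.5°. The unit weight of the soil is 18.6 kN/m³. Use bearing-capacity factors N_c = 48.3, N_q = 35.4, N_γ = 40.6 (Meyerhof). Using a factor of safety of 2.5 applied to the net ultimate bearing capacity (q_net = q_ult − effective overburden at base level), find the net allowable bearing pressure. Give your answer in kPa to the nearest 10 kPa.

Effective surcharge at the founding depth q = γ·D_f = 18.6 × 2.7 = 50.22 kPa.
q_ult = c·N_c + q·N_q + 0.5·γ·B·N_γ
     = 21.3 × 48.3 + 50.22 × 35.4 + 0.5 × 18.6 × 1.8 × 40.6
     = 1028.8 + 1777.8 + 679.64 = 3486.2 kPa.
Net ultimate: q_net = 3486.2 − 50.22 = 3436 kPa.
q_all(net) = 3436 / 2.5 = 1374.4 kPa.

q_all(net) ≈ 1370 kPa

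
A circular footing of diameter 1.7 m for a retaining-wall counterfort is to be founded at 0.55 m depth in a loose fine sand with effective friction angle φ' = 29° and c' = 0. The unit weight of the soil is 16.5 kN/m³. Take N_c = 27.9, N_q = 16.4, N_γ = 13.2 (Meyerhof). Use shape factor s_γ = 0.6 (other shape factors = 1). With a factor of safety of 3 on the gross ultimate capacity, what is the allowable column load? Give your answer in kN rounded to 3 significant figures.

q = γ·D_f = 16.5 × 0.55 = 9.075 kPa.
q·N_q = 9.075 × 16.4 = 148.83 kPa
0.5·γ·B·N_γ·s_γ = 0.5 × 16.5 × 1.7 × 13.2 × 0.6 = 111.08 kPa
q_ult = 148.83 + 111.08 = 259.91 kPa.
Gross allowable pressure q_all = 259.91 / 3 = 86.636 kPa.
Footing area = 2.2698 m², so allowable column load = 86.636 × 2.2698 = 196.65 kN.

P_all ≈ 197 kN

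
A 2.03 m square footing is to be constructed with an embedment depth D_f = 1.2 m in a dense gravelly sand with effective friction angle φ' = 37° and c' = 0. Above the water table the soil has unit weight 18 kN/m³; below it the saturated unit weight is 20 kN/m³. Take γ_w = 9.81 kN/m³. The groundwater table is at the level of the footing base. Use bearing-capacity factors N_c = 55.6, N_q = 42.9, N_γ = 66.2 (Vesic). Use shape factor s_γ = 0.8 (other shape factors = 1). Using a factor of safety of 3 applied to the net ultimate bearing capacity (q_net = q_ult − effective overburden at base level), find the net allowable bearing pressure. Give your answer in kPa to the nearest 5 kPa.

q_all(net) ≈ 485 kPa

Effective surcharge at the founding depth q = γ·D_f = 18 × 1.2 = 21.6 kPa.
The water table coincides with the base, so in the self-weight term γ → γ' = 10.19 kN/m³.
q_ult = q·N_q + 0.5·γ·B·N_γ·s_γ
     = 21.6 × 42.9 + 0.5 × 10.19 × 2.03 × 66.2 × 0.8
     = 926.64 + 547.76 = 1474.4 kPa.
Net ultimate: q_net = 1474.4 − 21.6 = 1452.8 kPa.
q_all(net) = 1452.8 / 3 = 484.27 kPa.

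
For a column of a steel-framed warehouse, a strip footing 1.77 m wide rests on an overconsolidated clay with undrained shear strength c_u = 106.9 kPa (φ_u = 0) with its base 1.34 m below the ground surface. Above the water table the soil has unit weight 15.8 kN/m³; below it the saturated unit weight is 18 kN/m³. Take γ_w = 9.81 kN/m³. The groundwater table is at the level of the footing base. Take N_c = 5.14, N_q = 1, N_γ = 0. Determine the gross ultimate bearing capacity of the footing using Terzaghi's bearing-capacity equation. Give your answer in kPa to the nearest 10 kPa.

Overburden at base level: q = 15.8 × 1.34 = 21.172 kPa.
Cohesion term c·N_c = 106.9 × 5.14 = 549.47 kPa; surcharge term q·N_q = 21.172 × 1 = 21.172 kPa.
q_ult = 549.47 + 21.172 = 570.64 kPa.

q_ult ≈ 570 kPa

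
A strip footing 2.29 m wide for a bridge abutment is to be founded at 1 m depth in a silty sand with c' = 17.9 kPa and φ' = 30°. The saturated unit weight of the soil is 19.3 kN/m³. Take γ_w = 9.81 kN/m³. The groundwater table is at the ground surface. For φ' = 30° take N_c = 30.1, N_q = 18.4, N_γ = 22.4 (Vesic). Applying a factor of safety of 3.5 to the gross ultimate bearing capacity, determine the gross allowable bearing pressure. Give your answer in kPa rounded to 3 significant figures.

Water table at ground surface, so effective unit weight γ' = 19.3 − 9.81 = 9.49 kN/m³ is used throughout; overburden q = 9.49 × 1 = 9.49 kPa; the same γ' applies in the ½γBN_γ term.
Cohesion term c·N_c = 17.9 × 30.1 = 538.79 kPa; surcharge term q·N_q = 9.49 × 18.4 = 174.62 kPa; self-weight term 0.5·γ·B·N_γ = 0.5 × 9.49 × 2.29 × 22.4 = 243.4 kPa.
q_ult = 538.79 + 174.62 + 243.4 = 956.81 kPa.
q_all = q_ult / FS = 956.81 / 3.5 = 273.37 kPa.

q_all ≈ 273 kPa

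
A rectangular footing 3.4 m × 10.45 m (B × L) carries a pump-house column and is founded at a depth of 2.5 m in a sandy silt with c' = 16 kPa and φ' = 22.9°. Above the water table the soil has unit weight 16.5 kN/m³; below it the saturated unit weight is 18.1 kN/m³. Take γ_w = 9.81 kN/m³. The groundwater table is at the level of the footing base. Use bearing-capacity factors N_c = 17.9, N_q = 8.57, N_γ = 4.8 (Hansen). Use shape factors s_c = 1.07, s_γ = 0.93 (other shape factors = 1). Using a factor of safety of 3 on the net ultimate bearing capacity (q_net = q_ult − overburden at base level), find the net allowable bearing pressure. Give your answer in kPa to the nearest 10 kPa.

q_all(net) ≈ 230 kPa

q = γ·D_f = 16.5 × 2.5 = 41.25 kPa.
For the ½γBN_γ term take γ' = 18.1 − 9.81 = 8.29 kN/m³ (soil below base is submerged).
c·N_c·s_c = 16 × 17.9 × 1.07 = 306.45 kPa
q·N_q = 41.25 × 8.57 = 353.51 kPa
0.5·γ·B·N_γ·s_γ = 0.5 × 8.29 × 3.4 × 4.8 × 0.93 = 62.911 kPa
q_ult = 306.45 + 353.51 + 62.911 = 722.87 kPa.
q_net = 722.87 − 41.25 = 681.62 kPa.
q_all(net) = 681.62 / 3 = 227.21 kPa.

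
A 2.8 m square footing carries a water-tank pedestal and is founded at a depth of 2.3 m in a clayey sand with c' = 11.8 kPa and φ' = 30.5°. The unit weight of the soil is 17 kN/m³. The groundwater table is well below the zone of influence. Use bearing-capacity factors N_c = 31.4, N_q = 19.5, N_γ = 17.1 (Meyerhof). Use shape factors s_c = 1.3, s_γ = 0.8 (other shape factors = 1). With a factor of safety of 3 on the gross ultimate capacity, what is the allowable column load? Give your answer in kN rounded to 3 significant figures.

q = γ·D_f = 17 × 2.3 = 39.1 kPa.
c·N_c·s_c = 11.8 × 31.4 × 1.3 = 481.68 kPa
q·N_q = 39.1 × 19.5 = 762.45 kPa
0.5·γ·B·N_γ·s_γ = 0.5 × 17 × 2.8 × 17.1 × 0.8 = 325.58 kPa
q_ult = 481.68 + 762.45 + 325.58 = 1569.7 kPa.
Gross allowable pressure q_all = 1569.7 / 3 = 523.24 kPa.
Footing area = 7.84 m², so allowable column load = 523.24 × 7.84 = 4102.2 kN.

P_all ≈ 4100 kN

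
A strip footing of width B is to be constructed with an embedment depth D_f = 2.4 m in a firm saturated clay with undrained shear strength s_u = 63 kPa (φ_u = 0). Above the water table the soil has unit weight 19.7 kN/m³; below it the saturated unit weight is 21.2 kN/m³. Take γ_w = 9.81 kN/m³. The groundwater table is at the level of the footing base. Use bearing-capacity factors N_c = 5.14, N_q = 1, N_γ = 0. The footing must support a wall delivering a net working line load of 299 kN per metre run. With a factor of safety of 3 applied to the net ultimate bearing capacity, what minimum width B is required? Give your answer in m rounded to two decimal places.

Overburden at base level: q = 19.7 × 2.4 = 47.28 kPa.
Cohesion term c·N_c = 63 × 5.14 = 323.82 kPa; surcharge term q·N_q = 47.28 × 1 = 47.28 kPa.
q_ult = 323.82 + 47.28 = 371.1 kPa.
For φ = 0 the ½γBN_γ term vanishes, so q_ult is independent of B. q_net = 371.1 − 47.28 = 323.82 kPa; q_all(net) = 323.82/3 = 107.94 kPa.
Required width B = w / q_all(net) = 299 / 107.94 = 2.77 m.

B = 2.77 m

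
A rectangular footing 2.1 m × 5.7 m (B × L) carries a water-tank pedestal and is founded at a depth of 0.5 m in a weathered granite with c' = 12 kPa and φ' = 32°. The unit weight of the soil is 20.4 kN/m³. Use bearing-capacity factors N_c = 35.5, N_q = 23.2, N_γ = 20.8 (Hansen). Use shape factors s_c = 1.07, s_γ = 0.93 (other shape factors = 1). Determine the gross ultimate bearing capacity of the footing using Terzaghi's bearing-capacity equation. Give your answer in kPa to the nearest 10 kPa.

q_ult ≈ 1110 kPa

q = γ·D_f = 20.4 × 0.5 = 10.2 kPa.
c·N_c·s_c = 12 × 35.5 × 1.07 = 455.82 kPa
q·N_q = 10.2 × 23.2 = 236.64 kPa
0.5·γ·B·N_γ·s_γ = 0.5 × 20.4 × 2.1 × 20.8 × 0.93 = 414.35 kPa
q_ult = 455.82 + 236.64 + 414.35 = 1106.8 kPa.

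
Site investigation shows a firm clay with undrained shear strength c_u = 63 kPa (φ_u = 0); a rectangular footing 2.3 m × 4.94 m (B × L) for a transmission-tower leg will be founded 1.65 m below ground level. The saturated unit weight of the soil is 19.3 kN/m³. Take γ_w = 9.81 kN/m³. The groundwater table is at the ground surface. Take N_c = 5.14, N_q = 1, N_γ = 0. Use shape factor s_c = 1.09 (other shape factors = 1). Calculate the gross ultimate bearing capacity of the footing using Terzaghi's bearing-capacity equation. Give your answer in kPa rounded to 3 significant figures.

q_ult ≈ 369 kPa

γ' = 19.3 − 9.81 = 9.49 kN/m³ (submerged throughout). q = 9.49 × 1.65 = 15.659 kPa.
c·N_c·s_c = 63 × 5.14 × 1.09 = 352.96 kPa
q·N_q = 15.659 × 1 = 15.659 kPa
q_ult = 352.96 + 15.659 = 368.62 kPa.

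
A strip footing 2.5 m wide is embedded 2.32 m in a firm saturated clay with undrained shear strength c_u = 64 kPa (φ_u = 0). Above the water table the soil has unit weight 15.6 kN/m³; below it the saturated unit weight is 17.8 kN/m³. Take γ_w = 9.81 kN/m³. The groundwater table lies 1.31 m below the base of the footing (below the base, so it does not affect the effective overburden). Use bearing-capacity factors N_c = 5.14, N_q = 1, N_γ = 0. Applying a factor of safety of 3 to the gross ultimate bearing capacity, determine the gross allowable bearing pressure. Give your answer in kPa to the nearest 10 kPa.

q = γ·D_f = 15.6 × 2.32 = 36.192 kPa.
c·N_c = 64 × 5.14 = 328.96 kPa
q·N_q = 36.192 × 1 = 36.192 kPa
q_ult = 328.96 + 36.192 = 365.15 kPa.
q_all = q_ult / FS = 365.15 / 3 = 121.72 kPa.

q_all ≈ 120 kPa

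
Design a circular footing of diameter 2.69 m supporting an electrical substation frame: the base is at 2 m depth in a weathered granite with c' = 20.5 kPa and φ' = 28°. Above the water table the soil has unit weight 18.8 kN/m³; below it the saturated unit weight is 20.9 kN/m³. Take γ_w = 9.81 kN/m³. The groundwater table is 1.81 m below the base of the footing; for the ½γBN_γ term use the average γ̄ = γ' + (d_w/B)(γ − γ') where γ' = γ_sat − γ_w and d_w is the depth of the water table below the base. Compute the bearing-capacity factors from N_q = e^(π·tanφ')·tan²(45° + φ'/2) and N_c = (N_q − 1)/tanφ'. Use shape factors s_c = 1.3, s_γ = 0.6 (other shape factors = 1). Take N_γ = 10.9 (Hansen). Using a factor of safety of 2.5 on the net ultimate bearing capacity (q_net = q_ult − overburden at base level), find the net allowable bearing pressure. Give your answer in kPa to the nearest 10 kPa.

N_q = e^(π·tan28°)·tan²(59°) = 14.72; N_c = (N_q − 1)/tanφ' = 25.8.
Overburden at base level: q = 18.8 × 2 = 37.6 kPa.
The water table is 1.81 m below the base (< B = 2.69 m), so the ½γBN_γ term uses γ̄ = γ' + (d_w/B)(γ − γ') = 11.09 + (1.81/2.69)(18.8 − 11.09) = 16.278 kN/m³.
Cohesion term c·N_c·s_c = 20.5 × 25.803 × 1.3 = 687.66 kPa; surcharge term q·N_q = 37.6 × 14.72 = 553.47 kPa; self-weight term 0.5·γ·B·N_γ·s_γ = 0.5 × 16.278 × 2.69 × 10.9 × 0.6 = 143.18 kPa.
q_ult = 687.66 + 553.47 + 143.18 = 1384.3 kPa.
q_net = 1384.3 − 37.6 = 1346.7 kPa.
q_all(net) = 1346.7 / 2.5 = 538.68 kPa.

q_all(net) ≈ 540 kPa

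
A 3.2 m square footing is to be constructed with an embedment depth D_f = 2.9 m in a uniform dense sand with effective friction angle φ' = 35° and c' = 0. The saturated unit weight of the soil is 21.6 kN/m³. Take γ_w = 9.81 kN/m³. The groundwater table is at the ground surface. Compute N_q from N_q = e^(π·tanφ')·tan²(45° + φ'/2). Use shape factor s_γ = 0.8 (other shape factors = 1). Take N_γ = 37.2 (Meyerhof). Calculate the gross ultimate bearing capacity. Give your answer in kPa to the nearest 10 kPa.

q_ult ≈ 1700 kPa

tan35° = 0.7002, so N_q = e^(π×0.7002)·tan²(62.5°) = 9.023 × 3.69 = 33.3.
With the water table at the surface the whole profile is submerged: γ' = 21.6 − 9.81 = 11.79 kN/m³, so q = γ'·D_f = 34.191 kPa; the same γ' applies in the ½γBN_γ term.
q_ult = q·N_q + 0.5·γ·B·N_γ·s_γ
     = 34.191 × 33.296 + 0.5 × 11.79 × 3.2 × 37.2 × 0.8
     = 1138.4 + 561.39 = 1699.8 kPa.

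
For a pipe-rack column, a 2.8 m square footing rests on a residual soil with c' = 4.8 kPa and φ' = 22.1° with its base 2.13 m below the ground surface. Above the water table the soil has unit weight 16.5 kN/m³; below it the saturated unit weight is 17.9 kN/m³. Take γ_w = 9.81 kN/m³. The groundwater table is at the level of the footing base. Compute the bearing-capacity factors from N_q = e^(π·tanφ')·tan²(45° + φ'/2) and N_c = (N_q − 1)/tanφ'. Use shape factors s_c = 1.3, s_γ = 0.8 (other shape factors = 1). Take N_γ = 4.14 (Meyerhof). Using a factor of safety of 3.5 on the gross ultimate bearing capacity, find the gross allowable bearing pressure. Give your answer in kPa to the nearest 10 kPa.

N_q = e^(π·tan22.1°)·tan²(56.05°) = 7.9; N_c = (N_q − 1)/tanφ' = 16.99.
Effective surcharge at the founding depth q = γ·D_f = 16.5 × 2.13 = 35.145 kPa.
The water table coincides with the base, so in the self-weight term γ → γ' = 8.09 kN/m³.
q_ult = c·N_c·s_c + q·N_q + 0.5·γ·B·N_γ·s_γ
     = 4.8 × 16.995 × 1.3 + 35.145 × 7.9009 + 0.5 × 8.09 × 2.8 × 4.14 × 0.8
     = 106.05 + 277.68 + 37.512 = 421.24 kPa.
q_all = 421.24 / 3.5 = 120.35 kPa.

q_all ≈ 120 kPa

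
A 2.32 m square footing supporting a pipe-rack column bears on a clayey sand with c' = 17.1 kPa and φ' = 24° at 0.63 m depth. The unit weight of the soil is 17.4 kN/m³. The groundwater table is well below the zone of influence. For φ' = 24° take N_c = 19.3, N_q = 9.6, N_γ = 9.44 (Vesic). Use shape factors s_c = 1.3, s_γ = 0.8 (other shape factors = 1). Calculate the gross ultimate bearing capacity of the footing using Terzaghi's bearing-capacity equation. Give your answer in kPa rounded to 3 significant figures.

q_ult ≈ 687 kPa

Overburden at base level: q = 17.4 × 0.63 = 10.962 kPa.
Cohesion term c·N_c·s_c = 17.1 × 19.3 × 1.3 = 429.04 kPa; surcharge term q·N_q = 10.962 × 9.6 = 105.24 kPa; self-weight term 0.5·γ·B·N_γ·s_γ = 0.5 × 17.4 × 2.32 × 9.44 × 0.8 = 152.43 kPa.
q_ult = 429.04 + 105.24 + 152.43 = 686.7 kPa.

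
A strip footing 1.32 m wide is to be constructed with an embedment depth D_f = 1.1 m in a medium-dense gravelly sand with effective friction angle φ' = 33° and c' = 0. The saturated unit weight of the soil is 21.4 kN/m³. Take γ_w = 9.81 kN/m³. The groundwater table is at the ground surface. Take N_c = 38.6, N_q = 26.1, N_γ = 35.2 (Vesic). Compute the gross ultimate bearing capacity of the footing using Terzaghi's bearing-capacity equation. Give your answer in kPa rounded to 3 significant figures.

q_ult ≈ 602 kPa

Water table at ground surface, so effective unit weight γ' = 21.4 − 9.81 = 11.59 kN/m³ is used throughout; overburden q = 11.59 × 1.1 = 12.749 kPa; the same γ' applies in the ½γBN_γ term.
Surcharge term q·N_q = 12.749 × 26.1 = 332.75 kPa; self-weight term 0.5·γ·B·N_γ = 0.5 × 11.59 × 1.32 × 35.2 = 269.26 kPa.
q_ult = 332.75 + 269.26 = 602.01 kPa.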